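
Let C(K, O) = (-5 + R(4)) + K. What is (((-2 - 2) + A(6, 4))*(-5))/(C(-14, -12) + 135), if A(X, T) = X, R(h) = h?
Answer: -1/12 ≈ -0.083333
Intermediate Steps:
C(K, O) = -1 + K (C(K, O) = (-5 + 4) + K = -1 + K)
(((-2 - 2) + A(6, 4))*(-5))/(C(-14, -12) + 135) = (((-2 - 2) + 6)*(-5))/((-1 - 14) + 135) = ((-4 + 6)*(-5))/(-15 + 135) = (2*(-5))/120 = (1/120)*(-10) = -1/12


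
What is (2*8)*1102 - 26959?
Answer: -9327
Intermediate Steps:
(2*8)*1102 - 26959 = 16*1102 - 26959 = 17632 - 26959 = -9327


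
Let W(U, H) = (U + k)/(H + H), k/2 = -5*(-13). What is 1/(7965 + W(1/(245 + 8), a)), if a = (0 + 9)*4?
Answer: 18216/145123331 ≈ 0.00012552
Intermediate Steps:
k = 130 (k = 2*(-5*(-13)) = 2*65 = 130)
a = 36 (a = 9*4 = 36)
W(U, H) = (130 + U)/(2*H) (W(U, H) = (U + 130)/(H + H) = (130 + U)/((2*H)) = (130 + U)*(1/(2*H)) = (130 + U)/(2*H))
1/(7965 + W(1/(245 + 8), a)) = 1/(7965 + (1/2)*(130 + 1/(245 + 8))/36) = 1/(7965 + (1/2)*(1/36)*(130 + 1/253)) = 1/(7965 + (1/2)*(1/36)*(32891/253)) = 1/(7965 + 32891/18216) = 1/(145123331/18216) = 18216/145123331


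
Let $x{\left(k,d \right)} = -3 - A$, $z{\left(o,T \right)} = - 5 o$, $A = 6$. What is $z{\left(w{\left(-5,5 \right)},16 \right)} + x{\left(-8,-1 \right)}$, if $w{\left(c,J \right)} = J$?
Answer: $-34$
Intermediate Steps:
$x{\left(k,d \right)} = -9$ ($x{\left(k,d \right)} = -3 - 6 = -9$)
$z{\left(w{\left(-5,5 \right)},16 \right)} + x{\left(-8,-1 \right)} = \left(-5\right) 5 - 9 = -25 - 9 = -34$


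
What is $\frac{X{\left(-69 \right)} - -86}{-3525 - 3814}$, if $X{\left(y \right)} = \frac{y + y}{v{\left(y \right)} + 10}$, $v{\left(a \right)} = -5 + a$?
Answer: $- \frac{2821}{234848} \approx -0.012012$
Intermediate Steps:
$X{\left(y \right)} = \frac{2 y}{5 + y}$ ($X{\left(y \right)} = \frac{y + y}{\left(-5 + y\right) + 10} = \frac{2 y}{5 + y}$)
$\frac{X{\left(-69 \right)} - -86}{-3525 - 3814} = \frac{2 \left(-69\right) \frac{1}{5 - 69} - -86}{-3525 - 3814} = \frac{2 \left(-69\right) \frac{1}{-64} + \left(120 - 34\right)}{-7339} = \left(2 \left(-69\right) \left(- \frac{1}{64}\right) + 86\right) \left(- \frac{1}{7339}\right) = \left(\frac{69}{32} + 86\right) \left(- \frac{1}{7339}\right) = \frac{2821}{32} \left(- \frac{1}{7339}\right) = - \frac{2821}{234848}$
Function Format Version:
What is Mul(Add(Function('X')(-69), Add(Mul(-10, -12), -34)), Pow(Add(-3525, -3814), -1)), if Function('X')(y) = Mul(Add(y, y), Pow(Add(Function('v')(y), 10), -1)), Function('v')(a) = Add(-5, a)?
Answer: Rational(-2821, 234848) ≈ -0.012012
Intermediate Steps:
Function('X')(y) = Mul(2, y, Pow(Add(5, y), -1)) (Function('X')(y) = Mul(Add(y, y), Pow(Add(Add(-5, y), 10), -1)) = Mul(Mul(2, y), Pow(Add(5, y), -1)) = Mul(2, y, Pow(Add(5, y), -1)))
Mul(Add(Function('X')(-69), Add(Mul(-10, -12), -34)), Pow(Add(-3525, -3814), -1)) = Mul(Add(Mul(2, -69, Pow(Add(5, -69), -1)), Add(Mul(-10, -12), -34)), Pow(Add(-3525, -3814), -1)) = Mul(Add(Mul(2, -69, Pow(-64, -1)), Add(120, -34)), Pow(-7339, -1)) = Mul(Add(Mul(2, -69, Rational(-1, 64)), 86), Rational(-1, 7339)) = Mul(Add(Rational(69, 32), 86), Rational(-1, 7339)) = Mul(Rational(2821, 32), Rational(-1, 7339)) = Rational(-2821, 234848)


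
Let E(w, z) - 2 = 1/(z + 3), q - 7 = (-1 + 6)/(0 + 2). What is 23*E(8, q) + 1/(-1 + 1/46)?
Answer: 10534/225 ≈ 46.818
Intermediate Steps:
q = 19/2 (q = 7 + (-1 + 6)/(0 + 2) = 7 + 5/2 = 19/2 ≈ 9.5000)
E(w, z) = 2 + 1/(3 + z) (E(w, z) = 2 + 1/(z + 3) = 2 + 1/(3 + z))
23*E(8, q) + 1/(-1 + 1/46) = 23*((7 + 2*(19/2))/(3 + 19/2)) + 1/(-1 + 1/46) = 23*((7 + 19)/(25/2)) + 1/(-1 + 1/46) = 23*((2/25)*26) + 1/(-45/46) = 23*(52/25) - 46/45 = 1196/25 - 46/45 = 10534/225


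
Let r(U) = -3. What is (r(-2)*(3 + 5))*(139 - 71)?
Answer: -1632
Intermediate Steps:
(r(-2)*(3 + 5))*(139 - 71) = (-3*(3 + 5))*(139 - 71) = -3*8*68 = -24*68 = -1632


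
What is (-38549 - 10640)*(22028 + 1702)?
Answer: -1167254970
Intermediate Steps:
(-38549 - 10640)*(22028 + 1702) = -49189*23730 = -1167254970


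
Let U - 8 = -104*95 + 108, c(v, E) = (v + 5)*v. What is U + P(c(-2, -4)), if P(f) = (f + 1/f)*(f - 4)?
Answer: -29107/3 ≈ -9702.3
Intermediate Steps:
c(v, E) = v*(5 + v) (c(v, E) = (5 + v)*v = v*(5 + v))
P(f) = (-4 + f)*(f + 1/f) (P(f) = (f + 1/f)*(-4 + f) = (-4 + f)*(f + 1/f))
U = -9764 (U = 8 + (-104*95 + 108) = 8 + (-9880 + 108) = 8 - 9772 = -9764)
U + P(c(-2, -4)) = -9764 + (1 + (-2*(5 - 2))² - (-8)*(5 - 2) - 4*(-1/(2*(5 - 2)))) = -9764 + (1 + (-2*3)² - (-8)*3 - 4/((-2*3))) = -9764 + (1 + (-6)² - 4*(-6) - 4/(-6)) = -9764 + (1 + 36 + 24 - 4*(-⅙)) = -9764 + (1 + 36 + 24 + ⅔) = -9764 + 185/3 = -29107/3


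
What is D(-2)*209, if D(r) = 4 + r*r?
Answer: 1672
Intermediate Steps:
D(r) = 4 + r²
D(-2)*209 = (4 + (-2)²)*209 = (4 + 4)*209 = 8*209 = 1672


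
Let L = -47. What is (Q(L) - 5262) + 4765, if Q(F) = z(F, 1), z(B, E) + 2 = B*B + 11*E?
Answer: 1721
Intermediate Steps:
z(B, E) = -2 + B**2 + 11*E (z(B, E) = -2 + (B*B + 11*E) = -2 + (B**2 + 11*E) = -2 + B**2 + 11*E)
Q(F) = 9 + F**2 (Q(F) = -2 + F**2 + 11*1 = -2 + F**2 + 11 = 9 + F**2)
(Q(L) - 5262) + 4765 = ((9 + (-47)**2) - 5262) + 4765 = ((9 + 2209) - 5262) + 4765 = (2218 - 5262) + 4765 = -3044 + 4765 = 1721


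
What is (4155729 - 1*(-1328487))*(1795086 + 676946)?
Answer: 13557157446912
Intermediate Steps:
(4155729 - 1*(-1328487))*(1795086 + 676946) = (4155729 + 1328487)*2472032 = 5484216*2472032 = 13557157446912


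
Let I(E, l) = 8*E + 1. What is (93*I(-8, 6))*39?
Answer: -228501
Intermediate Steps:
I(E, l) = 1 + 8*E
(93*I(-8, 6))*39 = (93*(1 + 8*(-8)))*39 = (93*(1 - 64))*39 = (93*(-63))*39 = -5859*39 = -228501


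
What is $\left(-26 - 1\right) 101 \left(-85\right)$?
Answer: $231795$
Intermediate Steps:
$\left(-26 - 1\right) 101 \left(-85\right) = \left(-27\right) 101 \left(-85\right) = \left(-2727\right) \left(-85\right) = 231795$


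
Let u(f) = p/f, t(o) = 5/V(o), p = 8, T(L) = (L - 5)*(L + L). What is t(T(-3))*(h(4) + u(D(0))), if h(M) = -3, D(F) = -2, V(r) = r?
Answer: -35/48 ≈ -0.72917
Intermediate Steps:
T(L) = 2*L*(-5 + L) (T(L) = (-5 + L)*(2*L) = 2*L*(-5 + L))
t(o) = 5/o
u(f) = 8/f
t(T(-3))*(h(4) + u(D(0))) = (5/((2*(-3)*(-5 - 3))))*(-3 + 8/(-2)) = (5/((2*(-3)*(-8))))*(-3 + 8*(-½)) = (5/48)*(-3 - 4) = (5*(1/48))*(-7) = (5/48)*(-7) = -35/48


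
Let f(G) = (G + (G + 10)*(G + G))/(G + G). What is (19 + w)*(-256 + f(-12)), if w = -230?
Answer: 108665/2 ≈ 54333.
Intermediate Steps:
f(G) = (G + 2*G*(10 + G))/(2*G) (f(G) = (G + (10 + G)*(2*G))/((2*G)) = (G + 2*G*(10 + G))*(1/(2*G)) = (G + 2*G*(10 + G))/(2*G))
(19 + w)*(-256 + f(-12)) = (19 - 230)*(-256 + (21/2 - 12)) = -211*(-256 - 3/2) = -211*(-515/2) = 108665/2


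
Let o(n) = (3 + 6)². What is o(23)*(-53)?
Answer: -4293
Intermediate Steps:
o(n) = 81 (o(n) = 9² = 81)
o(23)*(-53) = 81*(-53) = -4293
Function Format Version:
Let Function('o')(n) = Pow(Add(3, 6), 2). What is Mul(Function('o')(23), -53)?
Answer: -4293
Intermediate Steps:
Function('o')(n) = 81 (Function('o')(n) = Pow(9, 2) = 81)
Mul(Function('o')(23), -53) = Mul(81, -53) = -4293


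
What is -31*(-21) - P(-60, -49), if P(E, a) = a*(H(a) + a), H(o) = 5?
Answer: -1505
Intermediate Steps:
P(E, a) = a*(5 + a)
-31*(-21) - P(-60, -49) = -31*(-21) - (-49)*(5 - 49) = 651 - (-49)*(-44) = 651 - 1*2156 = 651 - 2156 = -1505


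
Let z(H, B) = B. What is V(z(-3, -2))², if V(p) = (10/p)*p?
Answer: 100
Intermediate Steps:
V(p) = 10
V(z(-3, -2))² = 10² = 100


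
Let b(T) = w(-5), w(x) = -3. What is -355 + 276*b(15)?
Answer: -1183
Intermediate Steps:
b(T) = -3
-355 + 276*b(15) = -355 + 276*(-3) = -355 - 828 = -1183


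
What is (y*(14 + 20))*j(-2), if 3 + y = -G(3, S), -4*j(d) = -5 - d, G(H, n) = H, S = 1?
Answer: -153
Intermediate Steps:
j(d) = 5/4 + d/4 (j(d) = -(-5 - d)/4 = 5/4 + d/4)
y = -6 (y = -3 - 1*3 = -3 - 3 = -6)
(y*(14 + 20))*j(-2) = (-6*(14 + 20))*(5/4 + (¼)*(-2)) = (-6*34)*(5/4 - ½) = -204*¾ = -153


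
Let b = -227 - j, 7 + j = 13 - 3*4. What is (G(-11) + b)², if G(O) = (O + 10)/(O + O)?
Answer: 23629321/484 ≈ 48821.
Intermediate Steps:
j = -6 (j = -7 + (13 - 3*4) = -7 + (13 - 12) = -7 + 1 = -6)
G(O) = (10 + O)/(2*O) (G(O) = (10 + O)/((2*O)) = (10 + O)*(1/(2*O)) = (10 + O)/(2*O))
b = -221 (b = -227 - 1*(-6) = -227 + 6 = -221)
(G(-11) + b)² = ((½)*(10 - 11)/(-11) - 221)² = ((½)*(-1/11)*(-1) - 221)² = (1/22 - 221)² = (-4861/22)² = 23629321/484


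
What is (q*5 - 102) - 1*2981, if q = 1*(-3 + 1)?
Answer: -3093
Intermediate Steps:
q = -2 (q = 1*(-2) = -2)
(q*5 - 102) - 1*2981 = (-2*5 - 102) - 1*2981 = (-10 - 102) - 2981 = -112 - 2981 = -3093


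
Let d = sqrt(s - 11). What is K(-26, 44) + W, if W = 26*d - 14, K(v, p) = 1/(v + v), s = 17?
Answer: -729/52 + 26*sqrt(6) ≈ 49.667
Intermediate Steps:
d = sqrt(6) (d = sqrt(17 - 11) = sqrt(6) ≈ 2.4495)
K(v, p) = 1/(2*v)
W = -14 + 26*sqrt(6) (W = 26*sqrt(6) - 14 = -14 + 26*sqrt(6) ≈ 49.687)
K(-26, 44) + W = (1/2)/(-26) + (-14 + 26*sqrt(6)) = (1/2)*(-1/26) + (-14 + 26*sqrt(6)) = -1/52 + (-14 + 26*sqrt(6)) = -729/52 + 26*sqrt(6)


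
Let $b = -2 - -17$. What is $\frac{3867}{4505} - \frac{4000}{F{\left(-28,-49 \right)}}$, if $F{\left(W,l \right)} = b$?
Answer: $- \frac{3592399}{13515} \approx -265.81$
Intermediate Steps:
$b = 15$ ($b = -2 + 17 = 15$)
$F{\left(W,l \right)} = 15$
$\frac{3867}{4505} - \frac{4000}{F{\left(-28,-49 \right)}} = \frac{3867}{4505} - \frac{4000}{15} = 3867 \cdot \frac{1}{4505} - \frac{800}{3} = \frac{3867}{4505} - \frac{800}{3} = - \frac{3592399}{13515}$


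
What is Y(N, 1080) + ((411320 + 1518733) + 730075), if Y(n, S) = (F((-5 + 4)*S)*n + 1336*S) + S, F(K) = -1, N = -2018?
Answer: 4106106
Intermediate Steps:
Y(n, S) = -n + 1337*S (Y(n, S) = (-n + 1336*S) + S = -n + 1337*S)
Y(N, 1080) + ((411320 + 1518733) + 730075) = (-1*(-2018) + 1337*1080) + ((411320 + 1518733) + 730075) = (2018 + 1443960) + (1930053 + 730075) = 1445978 + 2660128 = 4106106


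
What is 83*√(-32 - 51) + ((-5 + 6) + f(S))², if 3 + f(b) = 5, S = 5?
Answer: 9 + 83*I*√83 ≈ 9.0 + 756.17*I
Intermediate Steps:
f(b) = 2 (f(b) = -3 + 5 = 2)
83*√(-32 - 51) + ((-5 + 6) + f(S))² = 83*√(-32 - 51) + ((-5 + 6) + 2)² = 83*√(-83) + (1 + 2)² = 83*(I*√83) + 3² = 83*I*√83 + 9 = 9 + 83*I*√83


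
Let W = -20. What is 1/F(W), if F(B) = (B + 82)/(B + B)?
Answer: -20/31 ≈ -0.64516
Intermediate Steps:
F(B) = (82 + B)/(2*B) (F(B) = (82 + B)/((2*B)) = (82 + B)*(1/(2*B)) = (82 + B)/(2*B))
1/F(W) = 1/((1/2)*(82 - 20)/(-20)) = 1/((1/2)*(-1/20)*62) = 1/(-31/20) = -20/31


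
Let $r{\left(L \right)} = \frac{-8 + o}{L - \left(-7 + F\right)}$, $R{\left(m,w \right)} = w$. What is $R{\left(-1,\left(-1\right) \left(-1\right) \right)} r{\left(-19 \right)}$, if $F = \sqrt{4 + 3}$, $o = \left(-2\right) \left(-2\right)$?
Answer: $\frac{48}{137} - \frac{4 \sqrt{7}}{137} \approx 0.27312$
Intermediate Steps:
$o = 4$
$F = \sqrt{7} \approx 2.6458$
$r{\left(L \right)} = - \frac{4}{7 + L - \sqrt{7}}$ ($r{\left(L \right)} = \frac{-8 + 4}{L + \left(7 - \sqrt{7}\right)} = - \frac{4}{7 + L - \sqrt{7}}$)
$R{\left(-1,\left(-1\right) \left(-1\right) \right)} r{\left(-19 \right)} = \left(-1\right) \left(-1\right) \left(- \frac{4}{7 - 19 - \sqrt{7}}\right) = 1 \left(- \frac{4}{-12 - \sqrt{7}}\right) = - \frac{4}{-12 - \sqrt{7}}$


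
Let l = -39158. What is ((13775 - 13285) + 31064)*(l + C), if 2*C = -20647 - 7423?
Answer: -1678451922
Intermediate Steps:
C = -14035 (C = (-20647 - 7423)/2 = (½)*(-28070) = -14035)
((13775 - 13285) + 31064)*(l + C) = ((13775 - 13285) + 31064)*(-39158 - 14035) = (490 + 31064)*(-53193) = 31554*(-53193) = -1678451922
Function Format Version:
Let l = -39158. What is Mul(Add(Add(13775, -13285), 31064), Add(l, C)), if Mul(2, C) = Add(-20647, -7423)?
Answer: -1678451922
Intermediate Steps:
C = -14035 (C = Mul(Rational(1, 2), Add(-20647, -7423)) = Mul(Rational(1, 2), -28070) = -14035)
Mul(Add(Add(13775, -13285), 31064), Add(l, C)) = Mul(Add(Add(13775, -13285), 31064), Add(-39158, -14035)) = Mul(Add(490, 31064), -53193) = Mul(31554, -53193) = -1678451922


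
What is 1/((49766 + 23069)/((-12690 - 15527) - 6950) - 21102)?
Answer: -35167/742166869 ≈ -4.7384e-5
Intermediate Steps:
1/((49766 + 23069)/((-12690 - 15527) - 6950) - 21102) = 1/(72835/(-28217 - 6950) - 21102) = 1/(72835/(-35167) - 21102) = 1/(72835*(-1/35167) - 21102) = 1/(-72835/35167 - 21102) = 1/(-742166869/35167) = -35167/742166869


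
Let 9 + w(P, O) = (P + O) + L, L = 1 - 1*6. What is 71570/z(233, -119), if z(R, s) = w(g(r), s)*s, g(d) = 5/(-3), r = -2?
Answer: 6315/1414 ≈ 4.4661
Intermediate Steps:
L = -5 (L = 1 - 6 = -5)
g(d) = -5/3 (g(d) = 5*(-⅓) = -5/3)
w(P, O) = -14 + O + P (w(P, O) = -9 + ((P + O) - 5) = -9 + ((O + P) - 5) = -9 + (-5 + O + P) = -14 + O + P)
z(R, s) = s*(-47/3 + s) (z(R, s) = (-14 + s - 5/3)*s = (-47/3 + s)*s = s*(-47/3 + s))
71570/z(233, -119) = 71570/(((⅓)*(-119)*(-47 + 3*(-119)))) = 71570/(((⅓)*(-119)*(-47 - 357))) = 71570/(((⅓)*(-119)*(-404))) = 71570/(48076/3) = 71570*(3/48076) = 6315/1414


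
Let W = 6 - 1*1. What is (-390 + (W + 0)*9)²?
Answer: 119025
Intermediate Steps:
W = 5 (W = 6 - 1 = 5)
(-390 + (W + 0)*9)² = (-390 + (5 + 0)*9)² = (-390 + 5*9)² = (-390 + 45)² = (-345)² = 119025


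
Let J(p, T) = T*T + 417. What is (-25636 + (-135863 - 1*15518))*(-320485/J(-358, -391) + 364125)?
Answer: -9880967464739005/153298 ≈ -6.4456e+10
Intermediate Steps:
J(p, T) = 417 + T**2 (J(p, T) = T**2 + 417 = 417 + T**2)
(-25636 + (-135863 - 1*15518))*(-320485/J(-358, -391) + 364125) = (-25636 + (-135863 - 1*15518))*(-320485/(417 + (-391)**2) + 364125) = (-25636 + (-135863 - 15518))*(-320485/(417 + 152881) + 364125) = (-25636 - 151381)*(-320485/153298 + 364125) = -177017*(-320485*1/153298 + 364125) = -177017*(-320485/153298 + 364125) = -177017*55819313765/153298 = -9880967464739005/153298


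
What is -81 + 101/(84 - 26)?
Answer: -4597/58 ≈ -79.259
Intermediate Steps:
-81 + 101/(84 - 26) = -81 + 101/58 = -4597/58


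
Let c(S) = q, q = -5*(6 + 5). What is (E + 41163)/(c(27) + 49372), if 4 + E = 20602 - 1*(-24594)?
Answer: 28785/16439 ≈ 1.7510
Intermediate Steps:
q = -55 (q = -5*11 = -55)
c(S) = -55
E = 45192 (E = -4 + (20602 - 1*(-24594)) = -4 + (20602 + 24594) = -4 + 45196 = 45192)
(E + 41163)/(c(27) + 49372) = (45192 + 41163)/(-55 + 49372) = 86355/49317 = 86355*(1/49317) = 28785/16439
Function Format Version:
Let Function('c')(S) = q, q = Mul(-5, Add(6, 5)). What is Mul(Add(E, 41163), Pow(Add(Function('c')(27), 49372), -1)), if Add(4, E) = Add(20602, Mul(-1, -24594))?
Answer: Rational(28785, 16439) ≈ 1.7510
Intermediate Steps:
q = -55 (q = Mul(-5, 11) = -55)
Function('c')(S) = -55
E = 45192 (E = Add(-4, Add(20602, Mul(-1, -24594))) = Add(-4, Add(20602, 24594)) = Add(-4, 45196) = 45192)
Mul(Add(E, 41163), Pow(Add(Function('c')(27), 49372), -1)) = Mul(Add(45192, 41163), Pow(Add(-55, 49372), -1)) = Mul(86355, Pow(49317, -1)) = Mul(86355, Rational(1, 49317)) = Rational(28785, 16439)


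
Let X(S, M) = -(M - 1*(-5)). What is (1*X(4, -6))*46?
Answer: 46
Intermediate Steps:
X(S, M) = -5 - M (X(S, M) = -(M + 5) = -(5 + M) = -5 - M)
(1*X(4, -6))*46 = (1*(-5 - 1*(-6)))*46 = (1*(-5 + 6))*46 = (1*1)*46 = 1*46 = 46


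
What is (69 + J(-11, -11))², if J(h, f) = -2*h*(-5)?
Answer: 1681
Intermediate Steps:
J(h, f) = 10*h
(69 + J(-11, -11))² = (69 + 10*(-11))² = (69 - 110)² = (-41)² = 1681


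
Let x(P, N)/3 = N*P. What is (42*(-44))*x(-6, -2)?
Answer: -66528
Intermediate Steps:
x(P, N) = 3*N*P (x(P, N) = 3*(N*P) = 3*N*P)
(42*(-44))*x(-6, -2) = (42*(-44))*(3*(-2)*(-6)) = -1848*36 = -66528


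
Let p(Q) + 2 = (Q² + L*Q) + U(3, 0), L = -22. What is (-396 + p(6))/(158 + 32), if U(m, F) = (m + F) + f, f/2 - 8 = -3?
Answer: -481/190 ≈ -2.5316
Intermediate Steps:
f = 10 (f = 16 + 2*(-3) = 16 - 6 = 10)
U(m, F) = 10 + F + m (U(m, F) = (m + F) + 10 = (F + m) + 10 = 10 + F + m)
p(Q) = 11 + Q² - 22*Q (p(Q) = -2 + ((Q² - 22*Q) + (10 + 0 + 3)) = -2 + ((Q² - 22*Q) + 13) = -2 + (13 + Q² - 22*Q) = 11 + Q² - 22*Q)
(-396 + p(6))/(158 + 32) = (-396 + (11 + 6² - 22*6))/(158 + 32) = (-396 + (11 + 36 - 132))/190 = (-396 - 85)*(1/190) = -481*1/190 = -481/190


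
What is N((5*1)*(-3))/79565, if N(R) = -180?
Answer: -36/15913 ≈ -0.0022623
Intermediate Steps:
N((5*1)*(-3))/79565 = -180/79565 = -180*1/79565 = -36/15913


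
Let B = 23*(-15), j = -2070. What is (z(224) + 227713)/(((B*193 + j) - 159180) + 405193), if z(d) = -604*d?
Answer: 92417/177358 ≈ 0.52108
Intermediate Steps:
B = -345
(z(224) + 227713)/(((B*193 + j) - 159180) + 405193) = (-604*224 + 227713)/(((-345*193 - 2070) - 159180) + 405193) = (-135296 + 227713)/(((-66585 - 2070) - 159180) + 405193) = 92417/((-68655 - 159180) + 405193) = 92417/(-227835 + 405193) = 92417/177358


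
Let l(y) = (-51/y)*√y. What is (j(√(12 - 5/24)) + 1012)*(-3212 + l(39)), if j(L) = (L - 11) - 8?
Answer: -(11916 + √1698)*(41756 + 17*√39)/156 ≈ -3.2087e+6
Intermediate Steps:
l(y) = -51/√y
j(L) = -19 + L (j(L) = (-11 + L) - 8 = -19 + L)
(j(√(12 - 5/24)) + 1012)*(-3212 + l(39)) = ((-19 + √(12 - 5/24)) + 1012)*(-3212 - 17*√39/13) = ((-19 + √(283/24)) + 1012)*(-3212 - 17*√39/13) = ((-19 + √1698/12) + 1012)*(-3212 - 17*√39/13) = (993 + √1698/12)*(-3212 - 17*√39/13) = (-3212 - 17*√39/13)*(993 + √1698/12)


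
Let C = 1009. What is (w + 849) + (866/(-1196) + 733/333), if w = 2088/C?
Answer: 171298932991/200926206 ≈ 852.55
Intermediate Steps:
w = 2088/1009 ≈ 2.0694
(w + 849) + (866/(-1196) + 733/333) = (2088/1009 + 849) + (866/(-1196) + 733/333) = 858729/1009 + (866*(-1/1196) + 733*(1/333)) = 858729/1009 + (-433/598 + 733/333) = 858729/1009 + 294145/199134 = 171298932991/200926206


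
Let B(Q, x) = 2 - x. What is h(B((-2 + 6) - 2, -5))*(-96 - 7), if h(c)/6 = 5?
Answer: -3090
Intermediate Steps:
h(c) = 30 (h(c) = 6*5 = 30)
h(B((-2 + 6) - 2, -5))*(-96 - 7) = 30*(-96 - 7) = 30*(-103) = -3090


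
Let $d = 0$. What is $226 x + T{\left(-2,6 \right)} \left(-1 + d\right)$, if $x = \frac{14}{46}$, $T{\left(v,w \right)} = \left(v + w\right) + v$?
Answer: $\frac{1536}{23} \approx 66.783$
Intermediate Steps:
$T{\left(v,w \right)} = w + 2 v$
$x = \frac{7}{23}$ ($x = 14 \cdot \frac{1}{46} = \frac{7}{23} \approx 0.30435$)
$226 x + T{\left(-2,6 \right)} \left(-1 + d\right) = 226 \cdot \frac{7}{23} + \left(6 + 2 \left(-2\right)\right) \left(-1 + 0\right) = \frac{1582}{23} + \left(6 - 4\right) \left(-1\right) = \frac{1582}{23} + 2 \left(-1\right) = \frac{1582}{23} - 2 = \frac{1536}{23}$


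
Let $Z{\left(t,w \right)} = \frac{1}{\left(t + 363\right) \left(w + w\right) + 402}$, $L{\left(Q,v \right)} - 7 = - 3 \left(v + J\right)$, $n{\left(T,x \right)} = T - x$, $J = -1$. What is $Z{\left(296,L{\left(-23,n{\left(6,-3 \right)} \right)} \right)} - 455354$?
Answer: $- \frac{10019609417}{22004} \approx -4.5535 \cdot 10^{5}$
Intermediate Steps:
$L{\left(Q,v \right)} = 10 - 3 v$ ($L{\left(Q,v \right)} = 7 - 3 \left(v - 1\right) = 7 - 3 \left(-1 + v\right) = 7 - \left(-3 + 3 v\right) = 10 - 3 v$)
$Z{\left(t,w \right)} = \frac{1}{402 + 2 w \left(363 + t\right)}$ ($Z{\left(t,w \right)} = \frac{1}{\left(363 + t\right) 2 w + 402} = \frac{1}{2 w \left(363 + t\right) + 402} = \frac{1}{402 + 2 w \left(363 + t\right)}$)
$Z{\left(296,L{\left(-23,n{\left(6,-3 \right)} \right)} \right)} - 455354 = \frac{1}{2 \left(201 + 363 \left(10 - 3 \left(6 - -3\right)\right) + 296 \left(10 - 3 \left(6 - -3\right)\right)\right)} - 455354 = \frac{1}{2 \left(201 + 363 \left(10 - 3 \left(6 + 3\right)\right) + 296 \left(10 - 3 \left(6 + 3\right)\right)\right)} - 455354 = \frac{1}{2 \left(201 + 363 \left(10 - 27\right) + 296 \left(10 - 27\right)\right)} - 455354 = \frac{1}{2 \left(201 + 363 \left(-17\right) + 296 \left(-17\right)\right)} - 455354 = \frac{1}{2 \left(201 - 6171 - 5032\right)} - 455354 = \frac{1}{2 \left(-11002\right)} - 455354 = \frac{1}{2} \left(- \frac{1}{11002}\right) - 455354 = - \frac{1}{22004} - 455354 = - \frac{10019609417}{22004}$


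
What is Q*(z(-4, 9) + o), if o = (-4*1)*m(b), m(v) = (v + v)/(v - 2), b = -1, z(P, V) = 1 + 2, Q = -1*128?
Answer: -128/3 ≈ -42.667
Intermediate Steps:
Q = -128
z(P, V) = 3
m(v) = 2*v/(-2 + v) (m(v) = (2*v)/(-2 + v) = 2*v/(-2 + v))
o = -8/3 (o = (-4*1)*(2*(-1)/(-2 - 1)) = -8*(-1)/(-3) = -8*(-1)*(-1)/3 = -4*⅔ = -8/3 ≈ -2.6667)
Q*(z(-4, 9) + o) = -128*(3 - 8/3) = -128*⅓ = -128/3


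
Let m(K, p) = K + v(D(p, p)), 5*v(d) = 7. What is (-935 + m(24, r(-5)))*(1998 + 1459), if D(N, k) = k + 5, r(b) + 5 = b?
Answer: -15722436/5 ≈ -3.1445e+6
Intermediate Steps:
r(b) = -5 + b
D(N, k) = 5 + k
v(d) = 7/5 (v(d) = (⅕)*7 = 7/5)
m(K, p) = 7/5 + K (m(K, p) = K + 7/5 = 7/5 + K)
(-935 + m(24, r(-5)))*(1998 + 1459) = (-935 + (7/5 + 24))*(1998 + 1459) = (-935 + 127/5)*3457 = -4548/5*3457 = -15722436/5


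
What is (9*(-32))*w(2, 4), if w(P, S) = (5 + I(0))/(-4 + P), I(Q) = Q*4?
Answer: 720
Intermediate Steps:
I(Q) = 4*Q
w(P, S) = 5/(-4 + P) (w(P, S) = (5 + 4*0)/(-4 + P) = (5 + 0)/(-4 + P) = 5/(-4 + P))
(9*(-32))*w(2, 4) = (9*(-32))*(5/(-4 + 2)) = -1440/(-2) = -1440*(-1)/2 = -288*(-5/2) = 720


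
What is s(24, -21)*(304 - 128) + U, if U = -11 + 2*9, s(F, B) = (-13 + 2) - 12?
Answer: -4041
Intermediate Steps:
s(F, B) = -23 (s(F, B) = -11 - 12 = -23)
U = 7 (U = -11 + 18 = 7)
s(24, -21)*(304 - 128) + U = -23*(304 - 128) + 7 = -23*176 + 7 = -4048 + 7 = -4041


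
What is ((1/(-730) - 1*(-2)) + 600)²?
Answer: 193124212681/532900 ≈ 3.6240e+5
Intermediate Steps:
((1/(-730) - 1*(-2)) + 600)² = ((-1/730 + 2) + 600)² = (1459/730 + 600)² = (439459/730)² = 193124212681/532900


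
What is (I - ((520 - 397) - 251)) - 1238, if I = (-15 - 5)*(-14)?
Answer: -830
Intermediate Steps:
I = 280 (I = -20*(-14) = 280)
(I - ((520 - 397) - 251)) - 1238 = (280 - ((520 - 397) - 251)) - 1238 = (280 - (123 - 251)) - 1238 = (280 - 1*(-128)) - 1238 = (280 + 128) - 1238 = 408 - 1238 = -830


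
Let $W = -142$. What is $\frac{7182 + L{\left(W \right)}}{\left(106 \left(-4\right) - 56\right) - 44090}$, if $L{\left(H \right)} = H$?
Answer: $- \frac{704}{4457} \approx -0.15795$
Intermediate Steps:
$\frac{7182 + L{\left(W \right)}}{\left(106 \left(-4\right) - 56\right) - 44090} = \frac{7182 - 142}{\left(106 \left(-4\right) - 56\right) - 44090} = \frac{7040}{\left(-424 - 56\right) - 44090} = \frac{7040}{-480 - 44090} = \frac{7040}{-44570} = 7040 \left(- \frac{1}{44570}\right) = - \frac{704}{4457}$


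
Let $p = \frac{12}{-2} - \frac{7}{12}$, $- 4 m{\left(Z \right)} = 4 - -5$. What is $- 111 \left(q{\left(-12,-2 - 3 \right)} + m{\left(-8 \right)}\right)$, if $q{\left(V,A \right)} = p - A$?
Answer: $\frac{851}{2} \approx 425.5$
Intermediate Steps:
$m{\left(Z \right)} = - \frac{9}{4}$ ($m{\left(Z \right)} = - \frac{4 - -5}{4} = - \frac{4 + 5}{4} = \left(- \frac{1}{4}\right) 9 = - \frac{9}{4}$)
$p = - \frac{79}{12}$ ($p = 12 \left(- \frac{1}{2}\right) - \frac{7}{12} = -6 - \frac{7}{12} = - \frac{79}{12} \approx -6.5833$)
$q{\left(V,A \right)} = - \frac{79}{12} - A$
$- 111 \left(q{\left(-12,-2 - 3 \right)} + m{\left(-8 \right)}\right) = - 111 \left(\left(- \frac{79}{12} - \left(-2 - 3\right)\right) - \frac{9}{4}\right) = - 111 \left(\left(- \frac{79}{12} - -5\right) - \frac{9}{4}\right) = - 111 \left(\left(- \frac{79}{12} + 5\right) - \frac{9}{4}\right) = - 111 \left(- \frac{19}{12} - \frac{9}{4}\right) = \left(-111\right) \left(- \frac{23}{6}\right) = \frac{851}{2}$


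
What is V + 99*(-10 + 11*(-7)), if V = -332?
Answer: -8945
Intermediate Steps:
V + 99*(-10 + 11*(-7)) = -332 + 99*(-10 + 11*(-7)) = -332 + 99*(-10 - 77) = -332 + 99*(-87) = -332 - 8613 = -8945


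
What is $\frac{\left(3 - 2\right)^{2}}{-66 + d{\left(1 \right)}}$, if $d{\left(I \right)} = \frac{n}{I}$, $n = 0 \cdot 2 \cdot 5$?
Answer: $- \frac{1}{66} \approx -0.015152$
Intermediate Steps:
$n = 0$ ($n = 0 \cdot 5 = 0$)
$d{\left(I \right)} = 0$ ($d{\left(I \right)} = \frac{0}{I} = 0$)
$\frac{\left(3 - 2\right)^{2}}{-66 + d{\left(1 \right)}} = \frac{\left(3 - 2\right)^{2}}{-66 + 0} = \frac{1^{2}}{-66} = \left(- \frac{1}{66}\right) 1 = - \frac{1}{66}$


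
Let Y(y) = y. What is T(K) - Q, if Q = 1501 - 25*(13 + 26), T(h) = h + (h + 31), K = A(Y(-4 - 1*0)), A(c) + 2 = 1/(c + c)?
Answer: -1997/4 ≈ -499.25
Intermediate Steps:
A(c) = -2 + 1/(2*c) (A(c) = -2 + 1/(c + c) = -2 + 1/(2*c))
K = -17/8 (K = -2 + 1/(2*(-4 - 1*0)) = -2 + 1/(2*(-4 + 0)) = -2 + (1/2)/(-4) = -2 + (1/2)*(-1/4) = -2 - 1/8 = -17/8 ≈ -2.1250)
T(h) = 31 + 2*h (T(h) = h + (31 + h) = 31 + 2*h)
Q = 526 (Q = 1501 - 25*39 = 1501 - 975 = 526)
T(K) - Q = (31 + 2*(-17/8)) - 1*526 = (31 - 17/4) - 526 = 107/4 - 526 = -1997/4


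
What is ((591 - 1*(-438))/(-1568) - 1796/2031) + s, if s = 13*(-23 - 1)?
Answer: -20377627/64992 ≈ -313.54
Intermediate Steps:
s = -312 (s = 13*(-24) = -312)
((591 - 1*(-438))/(-1568) - 1796/2031) + s = ((591 - 1*(-438))/(-1568) - 1796/2031) - 312 = ((591 + 438)*(-1/1568) - 1796*1/2031) - 312 = (1029*(-1/1568) - 1796/2031) - 312 = (-21/32 - 1796/2031) - 312 = -100123/64992 - 312 = -20377627/64992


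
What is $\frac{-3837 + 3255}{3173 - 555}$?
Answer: $- \frac{291}{1309} \approx -0.22231$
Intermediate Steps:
$\frac{-3837 + 3255}{3173 - 555} = - \frac{582}{2618} = \left(-582\right) \frac{1}{2618} = - \frac{291}{1309}$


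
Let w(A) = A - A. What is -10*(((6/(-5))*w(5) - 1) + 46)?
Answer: -450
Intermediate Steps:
w(A) = 0
-10*(((6/(-5))*w(5) - 1) + 46) = -10*(((6/(-5))*0 - 1) + 46) = -10*(((6*(-⅕))*0 - 1) + 46) = -10*((-6/5*0 - 1) + 46) = -10*((0 - 1) + 46) = -10*(-1 + 46) = -10*45 = -450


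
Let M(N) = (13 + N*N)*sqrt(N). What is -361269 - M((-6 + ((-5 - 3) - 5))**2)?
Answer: -2837615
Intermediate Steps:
M(N) = sqrt(N)*(13 + N**2) (M(N) = (13 + N**2)*sqrt(N) = sqrt(N)*(13 + N**2))
-361269 - M((-6 + ((-5 - 3) - 5))**2) = -361269 - sqrt((-6 + ((-5 - 3) - 5))**2)*(13 + ((-6 + ((-5 - 3) - 5))**2)**2) = -361269 - sqrt((-6 + (-8 - 5))**2)*(13 + ((-6 + (-8 - 5))**2)**2) = -361269 - sqrt((-6 - 13)**2)*(13 + ((-6 - 13)**2)**2) = -361269 - sqrt((-19)**2)*(13 + ((-19)**2)**2) = -361269 - sqrt(361)*(13 + 361**2) = -361269 - 19*(13 + 130321) = -361269 - 19*130334 = -361269 - 1*2476346 = -361269 - 2476346 = -2837615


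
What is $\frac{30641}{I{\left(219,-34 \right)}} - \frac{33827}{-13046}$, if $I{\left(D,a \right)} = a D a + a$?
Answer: $\frac{2240592749}{825583495} \approx 2.714$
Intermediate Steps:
$I{\left(D,a \right)} = a + D a^{2}$ ($I{\left(D,a \right)} = D a a + a = D a^{2} + a = a + D a^{2}$)
$\frac{30641}{I{\left(219,-34 \right)}} - \frac{33827}{-13046} = \frac{30641}{\left(-34\right) \left(1 + 219 \left(-34\right)\right)} - \frac{33827}{-13046} = \frac{30641}{\left(-34\right) \left(1 - 7446\right)} - - \frac{33827}{13046} = \frac{30641}{\left(-34\right) \left(-7445\right)} + \frac{33827}{13046} = \frac{30641}{253130} + \frac{33827}{13046} = \frac{2240592749}{825583495}$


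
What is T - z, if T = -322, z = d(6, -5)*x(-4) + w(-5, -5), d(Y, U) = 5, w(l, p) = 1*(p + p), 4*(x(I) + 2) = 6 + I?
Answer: -609/2 ≈ -304.50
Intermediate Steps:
x(I) = -½ + I/4 (x(I) = -2 + (6 + I)/4 = -2 + (3/2 + I/4) = -½ + I/4)
w(l, p) = 2*p (w(l, p) = 1*(2*p) = 2*p)
z = -35/2 (z = 5*(-½ + (¼)*(-4)) + 2*(-5) = 5*(-½ - 1) - 10 = 5*(-3/2) - 10 = -15/2 - 10 = -35/2 ≈ -17.500)
T - z = -322 - 1*(-35/2) = -322 + 35/2 = -609/2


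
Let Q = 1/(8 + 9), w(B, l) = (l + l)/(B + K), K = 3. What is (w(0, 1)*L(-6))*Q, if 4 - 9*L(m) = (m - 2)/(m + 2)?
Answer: 4/459 ≈ 0.0087146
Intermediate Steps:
w(B, l) = 2*l/(3 + B) (w(B, l) = (l + l)/(B + 3) = (2*l)/(3 + B) = 2*l/(3 + B))
Q = 1/17 ≈ 0.058824
L(m) = 4/9 - (-2 + m)/(9*(2 + m)) (L(m) = 4/9 - (m - 2)/(9*(m + 2)) = 4/9 - (-2 + m)/(9*(2 + m)))
(w(0, 1)*L(-6))*Q = ((2*1/(3 + 0))*((10 + 3*(-6))/(9*(2 - 6))))*(1/17) = ((2*1/3)*((1/9)*(10 - 18)/(-4)))*(1/17) = ((2*1*(1/3))*((1/9)*(-1/4)*(-8)))*(1/17) = ((2/3)*(2/9))*(1/17) = (4/27)*(1/17) = 4/459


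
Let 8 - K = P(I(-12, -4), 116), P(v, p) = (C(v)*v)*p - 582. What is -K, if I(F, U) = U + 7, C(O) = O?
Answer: 454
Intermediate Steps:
I(F, U) = 7 + U
P(v, p) = -582 + p*v**2 (P(v, p) = (v*v)*p - 582 = v**2*p - 582 = p*v**2 - 582 = -582 + p*v**2)
K = -454 (K = 8 - (-582 + 116*(7 - 4)**2) = 8 - (-582 + 116*3**2) = 8 - (-582 + 116*9) = 8 - (-582 + 1044) = 8 - 1*462 = 8 - 462 = -454)
-K = -1*(-454) = 454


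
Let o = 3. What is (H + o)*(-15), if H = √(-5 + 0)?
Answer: -45 - 15*I*√5 ≈ -45.0 - 33.541*I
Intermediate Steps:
H = I*√5 (H = √(-5) = I*√5 ≈ 2.2361*I)
(H + o)*(-15) = (I*√5 + 3)*(-15) = (3 + I*√5)*(-15) = -45 - 15*I*√5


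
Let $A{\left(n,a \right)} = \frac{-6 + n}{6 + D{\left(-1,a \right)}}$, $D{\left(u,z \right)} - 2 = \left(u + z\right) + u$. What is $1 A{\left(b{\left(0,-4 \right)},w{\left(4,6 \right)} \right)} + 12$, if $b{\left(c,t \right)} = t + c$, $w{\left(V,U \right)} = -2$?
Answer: $\frac{19}{2} \approx 9.5$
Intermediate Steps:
$b{\left(c,t \right)} = c + t$
$D{\left(u,z \right)} = 2 + z + 2 u$ ($D{\left(u,z \right)} = 2 + \left(\left(u + z\right) + u\right) = 2 + \left(z + 2 u\right) = 2 + z + 2 u$)
$A{\left(n,a \right)} = \frac{-6 + n}{6 + a}$ ($A{\left(n,a \right)} = \frac{-6 + n}{6 + \left(2 + a + 2 \left(-1\right)\right)} = \frac{-6 + n}{6 + \left(2 + a - 2\right)} = \frac{-6 + n}{6 + a}$)
$1 A{\left(b{\left(0,-4 \right)},w{\left(4,6 \right)} \right)} + 12 = 1 \frac{-6 + \left(0 - 4\right)}{6 - 2} + 12 = 1 \frac{-6 - 4}{4} + 12 = 1 \cdot \frac{1}{4} \left(-10\right) + 12 = 1 \left(- \frac{5}{2}\right) + 12 = - \frac{5}{2} + 12 = \frac{19}{2}$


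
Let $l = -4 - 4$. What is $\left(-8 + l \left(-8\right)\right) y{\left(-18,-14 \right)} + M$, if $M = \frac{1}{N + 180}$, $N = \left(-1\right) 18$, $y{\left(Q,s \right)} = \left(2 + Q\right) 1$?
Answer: $- \frac{145151}{162} \approx -895.99$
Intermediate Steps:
$y{\left(Q,s \right)} = 2 + Q$
$N = -18$
$l = -8$ ($l = -4 - 4 = -8$)
$M = \frac{1}{162}$ ($M = \frac{1}{-18 + 180} = \frac{1}{162} \approx 0.0061728$)
$\left(-8 + l \left(-8\right)\right) y{\left(-18,-14 \right)} + M = \left(-8 - -64\right) \left(2 - 18\right) + \frac{1}{162} = \left(-8 + 64\right) \left(-16\right) + \frac{1}{162} = 56 \left(-16\right) + \frac{1}{162} = -896 + \frac{1}{162} = - \frac{145151}{162}$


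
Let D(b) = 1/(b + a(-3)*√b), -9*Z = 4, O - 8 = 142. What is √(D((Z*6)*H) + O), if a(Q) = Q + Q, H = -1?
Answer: √(-1203 + 1800*√6)/(2*√(-2 + 3*√6)) ≈ 12.242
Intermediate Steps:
O = 150 (O = 8 + 142 = 150)
a(Q) = 2*Q
Z = -4/9 (Z = -⅑*4 = -4/9 ≈ -0.44444)
D(b) = 1/(b - 6*√b) (D(b) = 1/(b + (2*(-3))*√b) = 1/(b - 6*√b))
√(D((Z*6)*H) + O) = √(1/(-4/9*6*(-1) - 6*√(8/3)) + 150) = √(1/(-8/3*(-1) - 6*2*√6/3) + 150) = √(1/(8/3 - 4*√6) + 150) = √(150 + 1/(8/3 - 4*√6))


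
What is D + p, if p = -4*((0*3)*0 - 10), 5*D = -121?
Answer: 79/5 ≈ 15.800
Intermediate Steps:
D = -121/5 (D = (1/5)*(-121) = -121/5 ≈ -24.200)
p = 40 (p = -4*(0*0 - 10) = -4*(0 - 10) = -4*(-10) = 40)
D + p = -121/5 + 40 = 79/5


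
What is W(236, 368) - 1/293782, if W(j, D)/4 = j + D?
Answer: 709777311/293782 ≈ 2416.0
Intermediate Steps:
W(j, D) = 4*D + 4*j (W(j, D) = 4*(j + D) = 4*(D + j) = 4*D + 4*j)
W(236, 368) - 1/293782 = (4*368 + 4*236) - 1/293782 = (1472 + 944) - 1*1/293782 = 2416 - 1/293782 = 709777311/293782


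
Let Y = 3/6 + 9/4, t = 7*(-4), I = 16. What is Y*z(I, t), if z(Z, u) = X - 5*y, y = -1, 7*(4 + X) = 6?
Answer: 143/28 ≈ 5.1071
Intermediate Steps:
X = -22/7 (X = -4 + (⅐)*6 = -4 + 6/7 = -22/7 ≈ -3.1429)
t = -28
z(Z, u) = 13/7 (z(Z, u) = -22/7 - 5*(-1) = -22/7 + 5 = 13/7)
Y = 11/4 (Y = 3*(⅙) + 9*(¼) = ½ + 9/4 = 11/4 ≈ 2.7500)
Y*z(I, t) = (11/4)*(13/7) = 143/28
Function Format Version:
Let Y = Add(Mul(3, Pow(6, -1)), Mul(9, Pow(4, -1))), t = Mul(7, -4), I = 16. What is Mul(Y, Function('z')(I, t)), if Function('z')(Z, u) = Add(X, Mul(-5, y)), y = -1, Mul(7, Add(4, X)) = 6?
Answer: Rational(143, 28) ≈ 5.1071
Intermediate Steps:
X = Rational(-22, 7) (X = Add(-4, Mul(Rational(1, 7), 6)) = Add(-4, Rational(6, 7)) = Rational(-22, 7) ≈ -3.1429)
t = -28
Function('z')(Z, u) = Rational(13, 7) (Function('z')(Z, u) = Add(Rational(-22, 7), Mul(-5, -1)) = Add(Rational(-22, 7), 5) = Rational(13, 7))
Y = Rational(11, 4) (Y = Add(Mul(3, Rational(1, 6)), Mul(9, Rational(1, 4))) = Add(Rational(1, 2), Rational(9, 4)) = Rational(11, 4) ≈ 2.7500)
Mul(Y, Function('z')(I, t)) = Mul(Rational(11, 4), Rational(13, 7)) = Rational(143, 28)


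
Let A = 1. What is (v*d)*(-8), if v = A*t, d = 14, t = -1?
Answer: 112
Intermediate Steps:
v = -1 (v = 1*(-1) = -1)
(v*d)*(-8) = -1*14*(-8) = -14*(-8) = 112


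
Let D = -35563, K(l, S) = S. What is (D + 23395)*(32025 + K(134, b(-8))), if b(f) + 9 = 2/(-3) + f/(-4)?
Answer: -389586912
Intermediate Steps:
b(f) = -29/3 - f/4 (b(f) = -9 + (2/(-3) + f/(-4)) = -9 + (2*(-1/3) + f*(-1/4)) = -9 + (-2/3 - f/4) = -29/3 - f/4)
(D + 23395)*(32025 + K(134, b(-8))) = (-35563 + 23395)*(32025 + (-29/3 - 1/4*(-8))) = -12168*(32025 + (-29/3 + 2)) = -12168*(32025 - 23/3) = -12168*96052/3 = -389586912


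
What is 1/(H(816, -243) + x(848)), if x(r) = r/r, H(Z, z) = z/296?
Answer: 296/53 ≈ 5.5849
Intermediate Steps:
H(Z, z) = z/296 (H(Z, z) = z*(1/296) = z/296)
x(r) = 1
1/(H(816, -243) + x(848)) = 1/((1/296)*(-243) + 1) = 1/(-243/296 + 1) = 1/(53/296) = 296/53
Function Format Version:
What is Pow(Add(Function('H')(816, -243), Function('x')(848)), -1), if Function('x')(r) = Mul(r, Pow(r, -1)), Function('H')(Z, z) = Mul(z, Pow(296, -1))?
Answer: Rational(296, 53) ≈ 5.5849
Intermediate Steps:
Function('H')(Z, z) = Mul(Rational(1, 296), z) (Function('H')(Z, z) = Mul(z, Rational(1, 296)) = Mul(Rational(1, 296), z))
Function('x')(r) = 1
Pow(Add(Function('H')(816, -243), Function('x')(848)), -1) = Pow(Add(Mul(Rational(1, 296), -243), 1), -1) = Pow(Add(Rational(-243, 296), 1), -1) = Pow(Rational(53, 296), -1) = Rational(296, 53)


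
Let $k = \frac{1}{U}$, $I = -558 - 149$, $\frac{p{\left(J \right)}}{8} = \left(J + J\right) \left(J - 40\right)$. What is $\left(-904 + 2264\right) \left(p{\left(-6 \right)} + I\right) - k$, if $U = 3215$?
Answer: $\frac{16217231599}{3215} \approx 5.0442 \cdot 10^{6}$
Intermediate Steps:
$p{\left(J \right)} = 16 J \left(-40 + J\right)$ ($p{\left(J \right)} = 8 \left(J + J\right) \left(J - 40\right) = 8 \cdot 2 J \left(-40 + J\right) = 16 J \left(-40 + J\right)$)
$I = -707$
$k = \frac{1}{3215} \approx 0.00031104$
$\left(-904 + 2264\right) \left(p{\left(-6 \right)} + I\right) - k = \left(-904 + 2264\right) \left(16 \left(-6\right) \left(-40 - 6\right) - 707\right) - \frac{1}{3215} = 1360 \left(16 \left(-6\right) \left(-46\right) - 707\right) - \frac{1}{3215} = 1360 \left(4416 - 707\right) - \frac{1}{3215} = 1360 \cdot 3709 - \frac{1}{3215} = 5044240 - \frac{1}{3215} = \frac{16217231599}{3215}$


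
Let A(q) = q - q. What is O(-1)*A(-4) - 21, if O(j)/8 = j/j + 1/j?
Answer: -21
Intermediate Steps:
A(q) = 0
O(j) = 8 + 8/j (O(j) = 8*(j/j + 1/j) = 8*(1 + 1/j) = 8 + 8/j)
O(-1)*A(-4) - 21 = (8 + 8/(-1))*0 - 21 = (8 + 8*(-1))*0 - 21 = (8 - 8)*0 - 21 = 0*0 - 21 = 0 - 21 = -21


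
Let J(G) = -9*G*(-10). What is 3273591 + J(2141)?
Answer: 3466281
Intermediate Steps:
J(G) = 90*G
3273591 + J(2141) = 3273591 + 90*2141 = 3273591 + 192690 = 3466281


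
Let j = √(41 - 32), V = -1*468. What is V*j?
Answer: -1404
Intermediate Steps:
V = -468
j = 3 (j = √9 = 3)
V*j = -468*3 = -1404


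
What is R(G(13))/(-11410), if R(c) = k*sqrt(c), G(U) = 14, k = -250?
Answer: 25*sqrt(14)/1141 ≈ 0.081982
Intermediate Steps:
R(c) = -250*sqrt(c)
R(G(13))/(-11410) = -250*sqrt(14)/(-11410) = -250*sqrt(14)*(-1/11410) = 25*sqrt(14)/1141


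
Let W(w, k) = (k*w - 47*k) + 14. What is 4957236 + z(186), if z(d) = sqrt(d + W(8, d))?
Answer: 4957236 + I*sqrt(7054) ≈ 4.9572e+6 + 83.988*I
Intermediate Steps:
W(w, k) = 14 - 47*k + k*w (W(w, k) = (-47*k + k*w) + 14 = 14 - 47*k + k*w)
z(d) = sqrt(14 - 38*d) (z(d) = sqrt(d + (14 - 47*d + d*8)) = sqrt(d + (14 - 47*d + 8*d)) = sqrt(d + (14 - 39*d)) = sqrt(14 - 38*d))
4957236 + z(186) = 4957236 + sqrt(14 - 38*186) = 4957236 + sqrt(14 - 7068) = 4957236 + sqrt(-7054) = 4957236 + I*sqrt(7054)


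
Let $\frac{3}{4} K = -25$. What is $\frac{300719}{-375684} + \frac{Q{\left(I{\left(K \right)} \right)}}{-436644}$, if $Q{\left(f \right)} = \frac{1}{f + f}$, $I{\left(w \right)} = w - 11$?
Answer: $- \frac{970213888459}{1212074548776} \approx -0.80046$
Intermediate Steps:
$K = - \frac{100}{3}$ ($K = \frac{4}{3} \left(-25\right) = - \frac{100}{3} \approx -33.333$)
$I{\left(w \right)} = -11 + w$ ($I{\left(w \right)} = w - 11 = -11 + w$)
$Q{\left(f \right)} = \frac{1}{2 f}$
$\frac{300719}{-375684} + \frac{Q{\left(I{\left(K \right)} \right)}}{-436644} = \frac{300719}{-375684} + \frac{\frac{1}{2} \frac{1}{-11 - \frac{100}{3}}}{-436644} = 300719 \left(- \frac{1}{375684}\right) + \frac{1}{2 \left(- \frac{133}{3}\right)} \left(- \frac{1}{436644}\right) = - \frac{300719}{375684} + \frac{1}{2} \left(- \frac{3}{133}\right) \left(- \frac{1}{436644}\right) = - \frac{300719}{375684} - - \frac{1}{38715768} = - \frac{300719}{375684} + \frac{1}{38715768} = - \frac{970213888459}{1212074548776}$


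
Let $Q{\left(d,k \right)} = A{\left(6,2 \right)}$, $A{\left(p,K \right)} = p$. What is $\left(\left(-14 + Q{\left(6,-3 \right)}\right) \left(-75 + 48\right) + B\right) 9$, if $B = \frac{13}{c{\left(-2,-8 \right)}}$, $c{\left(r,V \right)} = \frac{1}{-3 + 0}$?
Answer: $1593$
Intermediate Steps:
$c{\left(r,V \right)} = - \frac{1}{3}$ ($c{\left(r,V \right)} = \frac{1}{-3} = - \frac{1}{3}$)
$Q{\left(d,k \right)} = 6$
$B = -39$ ($B = \frac{13}{- \frac{1}{3}} = 13 \left(-3\right) = -39$)
$\left(\left(-14 + Q{\left(6,-3 \right)}\right) \left(-75 + 48\right) + B\right) 9 = \left(\left(-14 + 6\right) \left(-75 + 48\right) - 39\right) 9 = \left(\left(-8\right) \left(-27\right) - 39\right) 9 = \left(216 - 39\right) 9 = 177 \cdot 9 = 1593$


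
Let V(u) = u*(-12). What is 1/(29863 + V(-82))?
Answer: 1/30847 ≈ 3.2418e-5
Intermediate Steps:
V(u) = -12*u
1/(29863 + V(-82)) = 1/(29863 - 12*(-82)) = 1/(29863 + 984) = 1/30847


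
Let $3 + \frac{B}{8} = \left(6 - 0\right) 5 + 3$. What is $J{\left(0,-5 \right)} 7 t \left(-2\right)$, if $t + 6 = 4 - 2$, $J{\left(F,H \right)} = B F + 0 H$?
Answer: $0$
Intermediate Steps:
$B = 240$ ($B = -24 + 8 \left(\left(6 - 0\right) 5 + 3\right) = -24 + 8 \left(\left(6 + 0\right) 5 + 3\right) = -24 + 8 \left(6 \cdot 5 + 3\right) = -24 + 8 \left(30 + 3\right) = -24 + 8 \cdot 33 = -24 + 264 = 240$)
$J{\left(F,H \right)} = 240 F$ ($J{\left(F,H \right)} = 240 F + 0 H = 240 F + 0 = 240 F$)
$t = -4$ ($t = -6 + \left(4 - 2\right) = -6 + 2 = -4$)
$J{\left(0,-5 \right)} 7 t \left(-2\right) = 240 \cdot 0 \cdot 7 \left(-4\right) \left(-2\right) = 0 \cdot 7 \left(-4\right) \left(-2\right) = 0 \left(-4\right) \left(-2\right) = 0 \left(-2\right) = 0$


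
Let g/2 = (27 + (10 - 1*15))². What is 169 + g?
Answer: 1137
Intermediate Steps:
g = 968 (g = 2*(27 + (10 - 1*15))² = 2*(27 + (10 - 15))² = 2*(27 - 5)² = 2*22² = 2*484 = 968)
169 + g = 169 + 968 = 1137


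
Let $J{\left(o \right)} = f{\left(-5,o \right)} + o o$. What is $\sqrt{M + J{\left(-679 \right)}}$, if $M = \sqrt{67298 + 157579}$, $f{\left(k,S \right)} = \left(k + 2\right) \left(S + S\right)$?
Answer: $\sqrt{465115 + \sqrt{224877}} \approx 682.34$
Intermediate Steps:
$f{\left(k,S \right)} = 2 S \left(2 + k\right)$ ($f{\left(k,S \right)} = \left(2 + k\right) 2 S = 2 S \left(2 + k\right)$)
$M = \sqrt{224877} \approx 474.21$
$J{\left(o \right)} = o^{2} - 6 o$ ($J{\left(o \right)} = 2 o \left(2 - 5\right) + o o = 2 o \left(-3\right) + o^{2} = - 6 o + o^{2} = o^{2} - 6 o$)
$\sqrt{M + J{\left(-679 \right)}} = \sqrt{\sqrt{224877} - 679 \left(-6 - 679\right)} = \sqrt{\sqrt{224877} - -465115} = \sqrt{\sqrt{224877} + 465115} = \sqrt{465115 + \sqrt{224877}}$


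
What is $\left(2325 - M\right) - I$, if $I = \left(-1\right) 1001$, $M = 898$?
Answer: $2428$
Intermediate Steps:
$I = -1001$
$\left(2325 - M\right) - I = \left(2325 - 898\right) - -1001 = \left(2325 - 898\right) + 1001 = 1427 + 1001 = 2428$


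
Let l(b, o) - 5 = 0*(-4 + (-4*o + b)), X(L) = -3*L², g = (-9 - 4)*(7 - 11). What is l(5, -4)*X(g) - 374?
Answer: -40934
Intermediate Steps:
g = 52 (g = -13*(-4) = 52)
l(b, o) = 5 (l(b, o) = 5 + 0*(-4 + (-4*o + b)) = 5 + 0*(-4 + (b - 4*o)) = 5 + 0*(-4 + b - 4*o) = 5 + 0 = 5)
l(5, -4)*X(g) - 374 = 5*(-3*52²) - 374 = 5*(-3*2704) - 374 = 5*(-8112) - 374 = -40560 - 374 = -40934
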